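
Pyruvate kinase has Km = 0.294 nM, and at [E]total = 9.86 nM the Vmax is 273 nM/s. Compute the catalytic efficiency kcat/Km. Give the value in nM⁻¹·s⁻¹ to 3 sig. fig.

kcat = Vmax/[E]total = 273/9.86 = 27.7 s⁻¹.
kcat/Km = 27.7/0.294 = 94.2 nM⁻¹·s⁻¹.

94.2 nM⁻¹·s⁻¹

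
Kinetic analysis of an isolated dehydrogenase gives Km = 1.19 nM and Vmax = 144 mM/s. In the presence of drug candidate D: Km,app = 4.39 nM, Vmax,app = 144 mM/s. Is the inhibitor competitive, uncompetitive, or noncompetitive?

competitive

Km increases (1.19 → 4.39 nM) while Vmax is unchanged — the hallmark of competitive inhibition.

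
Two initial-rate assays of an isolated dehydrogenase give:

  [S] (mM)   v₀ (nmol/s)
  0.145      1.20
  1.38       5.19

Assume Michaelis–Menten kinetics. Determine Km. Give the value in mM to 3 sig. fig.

In reciprocal form, 1/v = (Km/Vmax)·(1/[S]) + 1/Vmax. The two points give (1/[S], 1/v) = (6.897, 0.8333) and (0.7246, 0.1927).
Slope = (0.8333 − 0.1927)/(6.897 − 0.7246) = 0.1038; intercept = 0.8333 − 0.1038×6.897 = 0.1175.
Vmax = 1/intercept = 8.51 nmol/s; Km = slope × Vmax = 0.1038 × 8.51 = 0.884 mM.

0.884 mM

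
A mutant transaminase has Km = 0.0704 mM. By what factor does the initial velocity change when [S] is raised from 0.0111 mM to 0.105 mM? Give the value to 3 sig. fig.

4.40

The fractional saturations are [S]/(Km+[S]) = 0.0111/0.08150 = 0.1362 and 0.105/0.1754 = 0.5986.
v₂/v₁ is just their ratio: 0.5986/0.1362 = 4.40.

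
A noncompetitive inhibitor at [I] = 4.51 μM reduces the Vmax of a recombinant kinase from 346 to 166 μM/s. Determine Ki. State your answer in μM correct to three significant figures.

4.16 μM

Noncompetitive: Vmax,app = Vmax/α with α = 1 + [I]/Ki.
α = Vmax/Vmax,app = 346/166 = 2.084.
Since α = 1 + [I]/Ki, [I]/Ki = 2.084 − 1 = 1.084 and Ki = 4.51/1.084 = 4.16 μM.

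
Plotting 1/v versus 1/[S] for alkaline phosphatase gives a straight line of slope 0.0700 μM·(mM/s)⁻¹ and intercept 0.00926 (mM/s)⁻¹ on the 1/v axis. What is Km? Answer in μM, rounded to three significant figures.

y-intercept = 1/Vmax ⇒ Vmax = 108 mM/s; slope = Km/Vmax ⇒ Km = slope × Vmax.
Km = 0.0700 × 108 = 7.56 μM.

7.56 μM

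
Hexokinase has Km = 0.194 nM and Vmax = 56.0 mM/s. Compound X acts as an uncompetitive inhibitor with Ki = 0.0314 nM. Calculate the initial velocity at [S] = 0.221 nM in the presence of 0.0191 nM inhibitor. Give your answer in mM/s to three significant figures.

α = 1 + [I]/Ki = 1 + 0.0191/0.0314 = 1.608.
For an uncompetitive inhibitor, both parameters are divided by α, giving Vmax/α and Km/α: Km,app = 0.121 nM, Vmax,app = 34.8 mM/s.
v = Vmax,app·[S]/(Km,app + [S]) = 34.8 × 0.221/(0.121 + 0.221) = 22.5 mM/s.

22.5 mM/s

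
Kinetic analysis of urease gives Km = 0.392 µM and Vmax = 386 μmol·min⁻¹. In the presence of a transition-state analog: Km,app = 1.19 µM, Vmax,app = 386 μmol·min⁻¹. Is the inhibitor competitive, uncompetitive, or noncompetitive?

Km increases (0.392 → 1.19 µM) while Vmax is unchanged — the hallmark of competitive inhibition.

competitive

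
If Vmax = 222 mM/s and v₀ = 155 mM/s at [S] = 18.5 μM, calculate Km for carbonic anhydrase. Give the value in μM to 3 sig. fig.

v/Vmax = 155/222 = 0.6982 = [S]/(Km+[S]).
So Km + [S] = [S]/0.6982 = 26.50 μM, giving Km = 26.50 − 18.5 = 8.00 μM.

8.00 μM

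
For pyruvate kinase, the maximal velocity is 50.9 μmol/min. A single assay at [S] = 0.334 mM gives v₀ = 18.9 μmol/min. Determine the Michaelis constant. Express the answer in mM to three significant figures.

v/Vmax = 18.9/50.9 = 0.3713 = [S]/(Km+[S]).
So Km + [S] = [S]/0.3713 = 0.8995 mM, giving Km = 0.8995 − 0.334 = 0.566 mM.

0.566 mM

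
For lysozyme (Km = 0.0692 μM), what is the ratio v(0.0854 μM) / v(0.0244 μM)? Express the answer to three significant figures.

2.12

The fractional saturations are [S]/(Km+[S]) = 0.0244/0.09360 = 0.2607 and 0.0854/0.1546 = 0.5524.
v₂/v₁ is just their ratio: 0.5524/0.2607 = 2.12.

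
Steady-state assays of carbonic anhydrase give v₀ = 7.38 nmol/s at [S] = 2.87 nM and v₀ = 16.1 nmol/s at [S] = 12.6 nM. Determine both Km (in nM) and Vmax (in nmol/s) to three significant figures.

Km = 6.74 nM; Vmax = 24.7 nmol/s

From v = Vmax[S]/(Km+[S]), each point gives Vmax = v(Km+[S])/[S].
Equating: 7.38(Km+2.87)/2.87 = 16.1(Km+12.6)/12.6.
2.571·Km + 7.38 = 1.278·Km + 16.1, so (2.571 − 1.278)·Km = 16.1 − 7.38.
Km = 8.720/1.294 = 6.74 nM; then Vmax = 7.38(6.74+2.87)/2.87 = 24.7 nmol/s.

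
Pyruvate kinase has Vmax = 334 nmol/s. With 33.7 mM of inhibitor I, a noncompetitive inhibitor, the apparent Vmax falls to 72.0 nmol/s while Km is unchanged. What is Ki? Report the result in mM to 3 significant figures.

9.26 mM

Noncompetitive: Vmax,app = Vmax/α with α = 1 + [I]/Ki.
α = Vmax/Vmax,app = 334/72.0 = 4.639.
Since α = 1 + [I]/Ki, [I]/Ki = 4.639 − 1 = 3.639 and Ki = 33.7/3.639 = 9.26 mM.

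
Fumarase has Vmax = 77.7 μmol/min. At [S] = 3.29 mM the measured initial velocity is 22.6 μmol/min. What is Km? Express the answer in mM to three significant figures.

8.02 mM

v/Vmax = 22.6/77.7 = 0.2909 = [S]/(Km+[S]).
So Km + [S] = [S]/0.2909 = 11.31 mM, giving Km = 11.31 − 3.29 = 8.02 mM.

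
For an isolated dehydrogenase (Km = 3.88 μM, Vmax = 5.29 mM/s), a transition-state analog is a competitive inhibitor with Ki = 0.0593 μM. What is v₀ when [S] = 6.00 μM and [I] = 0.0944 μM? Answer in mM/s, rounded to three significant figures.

With α = 1 + [I]/Ki = 1 + 0.0944/0.0593 = 2.592, the competitive rate law is v = Vmax[S] / (αKm + [S]).
v = 5.29×6.00 / (2.592×3.88 + 6.00) = 31.74/16.06 = 1.98 mM/s.

1.98 mM/s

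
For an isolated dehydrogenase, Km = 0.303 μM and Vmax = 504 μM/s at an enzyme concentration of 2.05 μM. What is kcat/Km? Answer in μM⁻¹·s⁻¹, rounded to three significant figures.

811 μM⁻¹·s⁻¹

kcat = Vmax/[E]total = 504/2.05 = 246 s⁻¹.
kcat/Km = 246/0.303 = 811 μM⁻¹·s⁻¹.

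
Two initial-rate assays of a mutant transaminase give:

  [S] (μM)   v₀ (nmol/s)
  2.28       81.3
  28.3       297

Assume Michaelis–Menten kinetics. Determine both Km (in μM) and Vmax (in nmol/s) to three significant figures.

In reciprocal form, 1/v = (Km/Vmax)·(1/[S]) + 1/Vmax. The two points give (1/[S], 1/v) = (0.4386, 0.01230) and (0.03534, 0.003367).
Slope = (0.01230 − 0.003367)/(0.4386 − 0.03534) = 0.02215; intercept = 0.01230 − 0.02215×0.4386 = 0.002584.
Vmax = 1/intercept = 387 nmol/s; Km = slope × Vmax = 0.02215 × 387 = 8.57 μM.

Km = 8.57 μM; Vmax = 387 nmol/s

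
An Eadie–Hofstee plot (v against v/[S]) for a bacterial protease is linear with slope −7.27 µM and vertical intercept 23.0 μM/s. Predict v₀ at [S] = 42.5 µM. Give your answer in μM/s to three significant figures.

In the Eadie–Hofstee form v = Vmax − Km·(v/[S]), the slope is −Km and the intercept is Vmax, so Km = 7.27 µM and Vmax = 23.0 μM/s.
v = 23.0 × 42.5/(7.27 + 42.5) = 19.6 μM/s.

19.6 μM/s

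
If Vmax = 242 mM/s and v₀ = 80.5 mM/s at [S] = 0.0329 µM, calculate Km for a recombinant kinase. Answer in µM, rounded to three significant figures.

v/Vmax = 80.5/242 = 0.3326 = [S]/(Km+[S]).
So Km + [S] = [S]/0.3326 = 0.09890 µM, giving Km = 0.09890 − 0.0329 = 0.0660 µM.

0.0660 µM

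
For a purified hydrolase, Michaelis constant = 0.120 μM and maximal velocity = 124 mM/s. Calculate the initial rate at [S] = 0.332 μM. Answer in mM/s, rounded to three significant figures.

v = Vmax·[S]/(Km + [S]) = 124 × 0.332 / (0.120 + 0.332)
  = 41.17 / 0.4520 = 91.1 mM/s.

91.1 mM/s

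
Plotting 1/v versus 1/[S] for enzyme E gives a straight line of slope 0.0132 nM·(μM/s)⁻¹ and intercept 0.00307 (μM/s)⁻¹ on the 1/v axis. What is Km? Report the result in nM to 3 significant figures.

y-intercept = 1/Vmax ⇒ Vmax = 326 μM/s; slope = Km/Vmax ⇒ Km = slope × Vmax.
Km = 0.0132 × 326 = 4.30 nM.

4.30 nM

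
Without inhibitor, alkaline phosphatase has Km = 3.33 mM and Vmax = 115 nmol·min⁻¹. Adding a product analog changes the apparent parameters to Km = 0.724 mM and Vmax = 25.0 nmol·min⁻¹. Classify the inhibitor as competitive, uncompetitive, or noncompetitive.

uncompetitive

Both Km and Vmax decrease by the same factor (~4.60-fold) — characteristic of uncompetitive inhibition.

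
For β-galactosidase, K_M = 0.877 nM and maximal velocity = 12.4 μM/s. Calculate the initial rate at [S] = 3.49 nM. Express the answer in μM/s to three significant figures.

v = Vmax·[S]/(Km + [S]) = 12.4 × 3.49 / (0.877 + 3.49)
  = 43.28 / 4.367 = 9.91 μM/s.

9.91 μM/s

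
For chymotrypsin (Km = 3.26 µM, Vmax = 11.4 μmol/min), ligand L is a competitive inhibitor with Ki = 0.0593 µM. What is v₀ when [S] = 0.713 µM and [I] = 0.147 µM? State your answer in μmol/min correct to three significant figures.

α = 1 + [I]/Ki = 1 + 0.147/0.0593 = 3.479.
For a competitive inhibitor, Vmax is unchanged and the apparent Km becomes α·Km: Km,app = 11.3 µM, Vmax,app = 11.4 μmol/min.
v = Vmax,app·[S]/(Km,app + [S]) = 11.4 × 0.713/(11.3 + 0.713) = 0.674 μmol/min.

0.674 μmol/min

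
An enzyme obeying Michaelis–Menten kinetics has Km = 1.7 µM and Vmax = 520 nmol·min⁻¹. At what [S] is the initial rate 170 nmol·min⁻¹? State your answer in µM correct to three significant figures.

Rearranging v = Vmax[S]/(Km+[S]) gives [S] = Km·v/(Vmax − v).
[S] = 1.7 × 170 / (520 − 170) = 289.0/350.0 = 0.826 µM.

0.826 µM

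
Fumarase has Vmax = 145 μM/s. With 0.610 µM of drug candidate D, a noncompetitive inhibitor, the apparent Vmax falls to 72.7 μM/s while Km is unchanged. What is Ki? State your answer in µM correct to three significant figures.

Noncompetitive: Vmax,app = Vmax/α with α = 1 + [I]/Ki.
α = Vmax/Vmax,app = 145/72.7 = 1.994.
Ki = [I]/(α − 1) = 0.610/0.9945 = 0.613 µM.

0.613 µM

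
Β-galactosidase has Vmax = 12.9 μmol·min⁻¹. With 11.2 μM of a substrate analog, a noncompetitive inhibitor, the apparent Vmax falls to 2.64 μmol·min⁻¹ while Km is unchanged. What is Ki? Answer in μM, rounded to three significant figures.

Noncompetitive: Vmax,app = Vmax/α with α = 1 + [I]/Ki.
α = Vmax/Vmax,app = 12.9/2.64 = 4.886.
Since α = 1 + [I]/Ki, [I]/Ki = 4.886 − 1 = 3.886 and Ki = 11.2/3.886 = 2.88 μM.

2.88 μM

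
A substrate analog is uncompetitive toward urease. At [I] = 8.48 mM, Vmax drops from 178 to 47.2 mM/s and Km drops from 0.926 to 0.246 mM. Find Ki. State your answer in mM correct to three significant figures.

Uncompetitive: Vmax,app = Vmax/α (and Km,app = Km/α) with α = 1 + [I]/Ki.
α = Vmax/Vmax,app = 178/47.2 = 3.771.
Ki = [I]/(α − 1) = 8.48/2.771 = 3.06 mM.

3.06 mM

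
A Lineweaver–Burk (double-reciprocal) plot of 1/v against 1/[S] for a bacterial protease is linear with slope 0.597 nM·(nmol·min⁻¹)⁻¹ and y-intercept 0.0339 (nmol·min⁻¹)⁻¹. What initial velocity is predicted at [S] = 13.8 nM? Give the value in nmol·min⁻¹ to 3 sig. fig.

The y-intercept is 1/Vmax, so Vmax = 1/0.0339 = 29.5 nmol·min⁻¹.
The slope is Km/Vmax, so Km = 0.597 × 29.5 = 17.6 nM.
Then v = 29.5 × 13.8/(17.6 + 13.8) = 13.0 nmol·min⁻¹.

13.0 nmol·min⁻¹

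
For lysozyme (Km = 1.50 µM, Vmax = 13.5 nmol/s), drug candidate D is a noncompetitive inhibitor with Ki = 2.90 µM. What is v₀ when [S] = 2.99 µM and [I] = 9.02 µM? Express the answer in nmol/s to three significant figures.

2.19 nmol/s

α = 1 + [I]/Ki = 1 + 9.02/2.90 = 4.110.
For a noncompetitive inhibitor, Vmax is reduced to Vmax/α while Km is unchanged: Km,app = 1.50 µM, Vmax,app = 3.28 nmol/s.
v = Vmax,app·[S]/(Km,app + [S]) = 3.28 × 2.99/(1.50 + 2.99) = 2.19 nmol/s.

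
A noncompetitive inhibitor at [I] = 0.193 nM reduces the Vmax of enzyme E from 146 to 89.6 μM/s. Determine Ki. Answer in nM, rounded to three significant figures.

Noncompetitive: Vmax,app = Vmax/α with α = 1 + [I]/Ki.
α = Vmax/Vmax,app = 146/89.6 = 1.629.
Since α = 1 + [I]/Ki, [I]/Ki = 1.629 − 1 = 0.6295 and Ki = 0.193/0.6295 = 0.307 nM.

0.307 nM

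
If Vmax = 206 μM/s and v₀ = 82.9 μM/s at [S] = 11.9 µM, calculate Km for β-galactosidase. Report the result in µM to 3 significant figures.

17.7 µM

v/Vmax = 82.9/206 = 0.4024 = [S]/(Km+[S]).
So Km + [S] = [S]/0.4024 = 29.57 µM, giving Km = 29.57 − 11.9 = 17.7 µM.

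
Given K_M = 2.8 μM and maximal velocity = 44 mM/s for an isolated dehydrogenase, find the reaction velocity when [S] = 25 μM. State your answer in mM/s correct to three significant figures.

v = Vmax·[S]/(Km + [S]) = 44 × 25 / (2.8 + 25)
  = 1100 / 27.80 = 39.6 mM/s.

39.6 mM/s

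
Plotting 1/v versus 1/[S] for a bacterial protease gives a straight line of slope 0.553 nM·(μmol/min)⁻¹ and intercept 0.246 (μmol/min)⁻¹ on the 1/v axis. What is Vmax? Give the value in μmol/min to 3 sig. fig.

The y-intercept of a Lineweaver–Burk plot equals 1/Vmax, so Vmax = 1/0.246 = 4.07 μmol/min.

4.07 μmol/min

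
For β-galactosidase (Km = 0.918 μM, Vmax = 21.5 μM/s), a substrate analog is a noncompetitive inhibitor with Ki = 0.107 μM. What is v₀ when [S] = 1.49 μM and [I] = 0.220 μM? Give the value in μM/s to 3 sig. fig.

α = 1 + [I]/Ki = 1 + 0.220/0.107 = 3.056.
For a noncompetitive inhibitor, Vmax is reduced to Vmax/α while Km is unchanged: Km,app = 0.918 μM, Vmax,app = 7.04 μM/s.
v = Vmax,app·[S]/(Km,app + [S]) = 7.04 × 1.49/(0.918 + 1.49) = 4.35 μM/s.

4.35 μM/s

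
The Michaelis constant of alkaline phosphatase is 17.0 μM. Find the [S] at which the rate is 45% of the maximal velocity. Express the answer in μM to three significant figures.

13.9 μM

v/Vmax = [S]/(Km+[S]) = 0.45, so [S] = Km·0.45/(1 − 0.45) = 17.0 × 0.8182.
[S] = 13.9 μM.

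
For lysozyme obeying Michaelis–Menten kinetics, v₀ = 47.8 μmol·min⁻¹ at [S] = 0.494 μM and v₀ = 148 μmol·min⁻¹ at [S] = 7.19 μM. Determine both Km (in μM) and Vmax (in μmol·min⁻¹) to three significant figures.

Km = 1.32 μM; Vmax = 175 μmol·min⁻¹

From v = Vmax[S]/(Km+[S]), each point gives Vmax = v(Km+[S])/[S].
Equating: 47.8(Km+0.494)/0.494 = 148(Km+7.19)/7.19.
96.76·Km + 47.8 = 20.58·Km + 148, so (96.76 − 20.58)·Km = 148 − 47.8.
Km = 100.2/76.18 = 1.32 μM; then Vmax = 47.8(1.32+0.494)/0.494 = 175 μmol·min⁻¹.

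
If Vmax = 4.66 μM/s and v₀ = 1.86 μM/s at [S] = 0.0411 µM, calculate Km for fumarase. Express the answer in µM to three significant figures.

From v = Vmax[S]/(Km+[S]), Km = [S](Vmax − v)/v.
Km = 0.0411 × (4.66 − 1.86) / 1.86 = 0.1151/1.86 = 0.0619 µM.

0.0619 µM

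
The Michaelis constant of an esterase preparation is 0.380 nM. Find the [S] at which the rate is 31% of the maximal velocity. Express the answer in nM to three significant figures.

v/Vmax = [S]/(Km+[S]) = 0.31, so [S] = Km·0.31/(1 − 0.31) = 0.380 × 0.4493.
[S] = 0.171 nM.

0.171 nM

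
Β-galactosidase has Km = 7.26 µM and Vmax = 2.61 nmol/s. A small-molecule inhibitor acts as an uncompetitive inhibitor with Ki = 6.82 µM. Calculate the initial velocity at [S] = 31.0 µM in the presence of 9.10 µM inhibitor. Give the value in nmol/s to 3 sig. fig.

1.02 nmol/s

With α = 1 + [I]/Ki = 1 + 9.10/6.82 = 2.334, the uncompetitive rate law is v = (Vmax/α)·[S] / (Km/α + [S]).
v = (2.61/2.334)×31.0 / (7.26/2.334 + 31.0) = 34.66/34.11 = 1.02 nmol/s.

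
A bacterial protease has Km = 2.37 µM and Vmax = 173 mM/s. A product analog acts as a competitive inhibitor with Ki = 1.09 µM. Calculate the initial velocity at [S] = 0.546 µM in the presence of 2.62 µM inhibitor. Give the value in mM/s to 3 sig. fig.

11.0 mM/s

With α = 1 + [I]/Ki = 1 + 2.62/1.09 = 3.404, the competitive rate law is v = Vmax[S] / (αKm + [S]).
v = 173×0.546 / (3.404×2.37 + 0.546) = 94.46/8.613 = 11.0 mM/s.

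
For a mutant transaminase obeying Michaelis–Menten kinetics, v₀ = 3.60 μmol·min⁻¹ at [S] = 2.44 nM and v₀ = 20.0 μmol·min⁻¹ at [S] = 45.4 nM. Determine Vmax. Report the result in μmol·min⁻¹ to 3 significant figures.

From v = Vmax[S]/(Km+[S]), each point gives Vmax = v(Km+[S])/[S].
Equating: 3.60(Km+2.44)/2.44 = 20.0(Km+45.4)/45.4.
1.475·Km + 3.60 = 0.4405·Km + 20.0, so (1.475 − 0.4405)·Km = 20.0 − 3.60.
Km = 16.40/1.035 = 15.8 nM; then Vmax = 3.60(15.8+2.44)/2.44 = 27.0 μmol·min⁻¹.

27.0 μmol·min⁻¹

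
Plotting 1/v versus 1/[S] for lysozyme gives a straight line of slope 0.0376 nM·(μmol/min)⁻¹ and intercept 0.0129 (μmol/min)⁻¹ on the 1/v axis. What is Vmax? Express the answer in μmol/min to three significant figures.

The y-intercept of a Lineweaver–Burk plot equals 1/Vmax, so Vmax = 1/0.0129 = 77.5 μmol/min.

77.5 μmol/min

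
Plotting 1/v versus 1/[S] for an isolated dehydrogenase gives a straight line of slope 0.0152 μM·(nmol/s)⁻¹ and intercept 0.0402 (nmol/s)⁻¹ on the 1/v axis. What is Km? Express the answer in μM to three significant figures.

0.378 μM

y-intercept = 1/Vmax ⇒ Vmax = 24.9 nmol/s; slope = Km/Vmax ⇒ Km = slope × Vmax.
Km = 0.0152 × 24.9 = 0.378 μM.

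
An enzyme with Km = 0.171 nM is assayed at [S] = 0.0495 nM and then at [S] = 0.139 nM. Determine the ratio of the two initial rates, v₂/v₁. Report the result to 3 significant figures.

The fractional saturations are [S]/(Km+[S]) = 0.0495/0.2205 = 0.2245 and 0.139/0.3100 = 0.4484.
v₂/v₁ is just their ratio: 0.4484/0.2245 = 2.00.

2.00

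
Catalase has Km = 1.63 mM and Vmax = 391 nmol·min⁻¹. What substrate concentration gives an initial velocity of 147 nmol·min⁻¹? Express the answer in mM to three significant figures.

The required fractional saturation is v/Vmax = 147/391 = 0.3760.
Then [S]/(Km+[S]) = 0.3760 ⇒ [S] = 1.63 × 0.3760/(1 − 0.3760) = 0.982 mM.

0.982 mM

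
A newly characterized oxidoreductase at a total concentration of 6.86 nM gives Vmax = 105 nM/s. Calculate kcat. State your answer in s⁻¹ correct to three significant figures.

kcat = Vmax/[E]total = 105 nM/s / 6.86 nM = 15.3 s⁻¹.

15.3 s⁻¹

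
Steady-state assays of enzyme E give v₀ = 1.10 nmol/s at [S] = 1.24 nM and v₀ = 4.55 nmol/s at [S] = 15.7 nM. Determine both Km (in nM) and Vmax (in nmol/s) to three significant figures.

From v = Vmax[S]/(Km+[S]), each point gives Vmax = v(Km+[S])/[S].
Equating: 1.10(Km+1.24)/1.24 = 4.55(Km+15.7)/15.7.
0.8871·Km + 1.10 = 0.2898·Km + 4.55, so (0.8871 − 0.2898)·Km = 4.55 − 1.10.
Km = 3.450/0.5973 = 5.78 nM; then Vmax = 1.10(5.78+1.24)/1.24 = 6.22 nmol/s.

Km = 5.78 nM; Vmax = 6.22 nmol/s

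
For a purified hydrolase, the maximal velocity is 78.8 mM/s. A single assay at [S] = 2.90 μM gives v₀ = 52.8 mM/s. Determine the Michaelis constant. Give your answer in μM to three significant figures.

1.43 μM

v/Vmax = 52.8/78.8 = 0.6701 = [S]/(Km+[S]).
So Km + [S] = [S]/0.6701 = 4.328 μM, giving Km = 4.328 − 2.90 = 1.43 μM.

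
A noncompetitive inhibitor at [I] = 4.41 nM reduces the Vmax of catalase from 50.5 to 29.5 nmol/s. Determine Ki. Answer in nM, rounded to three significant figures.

Noncompetitive: Vmax,app = Vmax/α with α = 1 + [I]/Ki.
α = Vmax/Vmax,app = 50.5/29.5 = 1.712.
Ki = [I]/(α − 1) = 4.41/0.7119 = 6.19 nM.

6.19 nM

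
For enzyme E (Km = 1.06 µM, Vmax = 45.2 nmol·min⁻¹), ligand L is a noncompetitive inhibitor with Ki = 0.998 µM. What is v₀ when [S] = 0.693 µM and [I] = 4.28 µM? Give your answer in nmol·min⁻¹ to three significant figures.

α = 1 + [I]/Ki = 1 + 4.28/0.998 = 5.289.
For a noncompetitive inhibitor, Vmax is reduced to Vmax/α while Km is unchanged: Km,app = 1.06 µM, Vmax,app = 8.55 nmol·min⁻¹.
v = Vmax,app·[S]/(Km,app + [S]) = 8.55 × 0.693/(1.06 + 0.693) = 3.38 nmol·min⁻¹.

3.38 nmol·min⁻¹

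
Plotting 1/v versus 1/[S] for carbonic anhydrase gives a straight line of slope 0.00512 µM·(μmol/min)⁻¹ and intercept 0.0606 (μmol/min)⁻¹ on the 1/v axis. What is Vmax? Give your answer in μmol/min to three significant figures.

16.5 μmol/min

The y-intercept of a Lineweaver–Burk plot equals 1/Vmax, so Vmax = 1/0.0606 = 16.5 μmol/min.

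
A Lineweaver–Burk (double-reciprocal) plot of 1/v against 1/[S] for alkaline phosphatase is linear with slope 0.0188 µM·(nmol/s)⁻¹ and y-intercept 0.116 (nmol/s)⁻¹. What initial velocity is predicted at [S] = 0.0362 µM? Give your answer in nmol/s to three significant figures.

1.57 nmol/s

The y-intercept is 1/Vmax, so Vmax = 1/0.116 = 8.62 nmol/s.
The slope is Km/Vmax, so Km = 0.0188 × 8.62 = 0.162 µM.
Then v = 8.62 × 0.0362/(0.162 + 0.0362) = 1.57 nmol/s.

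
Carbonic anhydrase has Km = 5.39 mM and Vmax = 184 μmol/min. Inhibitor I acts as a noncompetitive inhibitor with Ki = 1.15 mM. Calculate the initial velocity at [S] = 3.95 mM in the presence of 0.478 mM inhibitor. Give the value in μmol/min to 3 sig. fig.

55.0 μmol/min

With α = 1 + [I]/Ki = 1 + 0.478/1.15 = 1.416, the noncompetitive rate law is v = (Vmax/α)·[S] / (Km + [S]).
v = (184/1.416)×3.95 / (5.39 + 3.95) = 513.4/9.340 = 55.0 μmol/min.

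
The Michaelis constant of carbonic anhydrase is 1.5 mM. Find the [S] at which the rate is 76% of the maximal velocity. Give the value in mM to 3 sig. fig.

4.75 mM

v/Vmax = [S]/(Km+[S]) = 0.76, so [S] = Km·0.76/(1 − 0.76) = 1.5 × 3.167.
[S] = 4.75 mM.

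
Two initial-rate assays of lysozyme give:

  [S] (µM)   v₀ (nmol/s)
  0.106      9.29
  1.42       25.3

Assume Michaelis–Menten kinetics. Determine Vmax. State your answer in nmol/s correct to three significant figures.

From v = Vmax[S]/(Km+[S]), each point gives Vmax = v(Km+[S])/[S].
Equating: 9.29(Km+0.106)/0.106 = 25.3(Km+1.42)/1.42.
87.64·Km + 9.29 = 17.82·Km + 25.3, so (87.64 − 17.82)·Km = 25.3 − 9.29.
Km = 16.01/69.82 = 0.229 µM; then Vmax = 9.29(0.229+0.106)/0.106 = 29.4 nmol/s.

29.4 nmol/s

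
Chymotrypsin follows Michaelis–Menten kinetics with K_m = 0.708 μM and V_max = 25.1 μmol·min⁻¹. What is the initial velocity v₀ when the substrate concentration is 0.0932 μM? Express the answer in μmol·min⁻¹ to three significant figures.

[S]/(Km+[S]) = 0.0932/0.8012 = 0.1163, the fractional saturation.
v = 0.1163 × Vmax = 0.1163 × 25.1 = 2.92 μmol·min⁻¹.

2.92 μmol·min⁻¹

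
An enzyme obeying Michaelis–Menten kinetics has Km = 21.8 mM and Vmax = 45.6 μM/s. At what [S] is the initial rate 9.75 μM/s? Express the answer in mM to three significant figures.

Rearranging v = Vmax[S]/(Km+[S]) gives [S] = Km·v/(Vmax − v).
[S] = 21.8 × 9.75 / (45.6 − 9.75) = 212.6/35.85 = 5.93 mM.

5.93 mM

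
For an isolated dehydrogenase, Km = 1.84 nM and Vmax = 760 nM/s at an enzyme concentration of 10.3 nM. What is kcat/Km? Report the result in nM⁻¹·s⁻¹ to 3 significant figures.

kcat = Vmax/[E]total = 760/10.3 = 73.8 s⁻¹.
kcat/Km = 73.8/1.84 = 40.1 nM⁻¹·s⁻¹.

40.1 nM⁻¹·s⁻¹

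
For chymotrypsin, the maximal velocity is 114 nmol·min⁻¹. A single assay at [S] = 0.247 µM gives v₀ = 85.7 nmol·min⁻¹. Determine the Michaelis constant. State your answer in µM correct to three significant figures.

From v = Vmax[S]/(Km+[S]), Km = [S](Vmax − v)/v.
Km = 0.247 × (114 − 85.7) / 85.7 = 6.990/85.7 = 0.0816 µM.

0.0816 µM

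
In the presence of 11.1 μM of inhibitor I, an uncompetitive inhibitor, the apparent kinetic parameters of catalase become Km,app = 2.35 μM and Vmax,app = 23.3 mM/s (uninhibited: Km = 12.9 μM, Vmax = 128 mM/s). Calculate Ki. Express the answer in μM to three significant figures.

2.47 μM

Uncompetitive: Vmax,app = Vmax/α (and Km,app = Km/α) with α = 1 + [I]/Ki.
α = Vmax/Vmax,app = 128/23.3 = 5.494.
Ki = [I]/(α − 1) = 11.1/4.494 = 2.47 μM.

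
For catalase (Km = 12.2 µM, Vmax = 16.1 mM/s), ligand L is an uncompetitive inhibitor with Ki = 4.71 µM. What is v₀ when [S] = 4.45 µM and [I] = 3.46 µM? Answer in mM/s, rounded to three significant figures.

α = 1 + [I]/Ki = 1 + 3.46/4.71 = 1.735.
For an uncompetitive inhibitor, both parameters are divided by α, giving Vmax/α and Km/α: Km,app = 7.03 µM, Vmax,app = 9.28 mM/s.
v = Vmax,app·[S]/(Km,app + [S]) = 9.28 × 4.45/(7.03 + 4.45) = 3.60 mM/s.

3.60 mM/s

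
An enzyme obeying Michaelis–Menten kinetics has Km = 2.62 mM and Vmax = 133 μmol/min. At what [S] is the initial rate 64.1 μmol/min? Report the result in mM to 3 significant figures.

Rearranging v = Vmax[S]/(Km+[S]) gives [S] = Km·v/(Vmax − v).
[S] = 2.62 × 64.1 / (133 − 64.1) = 167.9/68.90 = 2.44 mM.

2.44 mM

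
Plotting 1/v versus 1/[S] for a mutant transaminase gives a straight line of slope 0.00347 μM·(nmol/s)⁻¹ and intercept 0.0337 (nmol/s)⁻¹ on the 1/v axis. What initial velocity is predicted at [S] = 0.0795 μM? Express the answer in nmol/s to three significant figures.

12.9 nmol/s

The y-intercept is 1/Vmax, so Vmax = 1/0.0337 = 29.7 nmol/s.
The slope is Km/Vmax, so Km = 0.00347 × 29.7 = 0.103 μM.
Then v = 29.7 × 0.0795/(0.103 + 0.0795) = 12.9 nmol/s.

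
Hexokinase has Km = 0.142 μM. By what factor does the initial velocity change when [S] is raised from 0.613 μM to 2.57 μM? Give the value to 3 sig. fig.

1.17

Since Vmax cancels, v₂/v₁ = [S]₂(Km+[S]₁) / [S]₁(Km+[S]₂).
= 2.57×(0.142+0.613) / (0.613×(0.142+2.57)) = 1.940/1.662 = 1.17.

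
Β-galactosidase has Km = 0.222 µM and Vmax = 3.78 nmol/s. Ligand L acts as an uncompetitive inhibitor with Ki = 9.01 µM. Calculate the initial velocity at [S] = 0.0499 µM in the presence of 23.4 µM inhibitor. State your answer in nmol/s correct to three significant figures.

α = 1 + [I]/Ki = 1 + 23.4/9.01 = 3.597.
For an uncompetitive inhibitor, both parameters are divided by α, giving Vmax/α and Km/α: Km,app = 0.0617 µM, Vmax,app = 1.05 nmol/s.
v = Vmax,app·[S]/(Km,app + [S]) = 1.05 × 0.0499/(0.0617 + 0.0499) = 0.470 nmol/s.

0.470 nmol/s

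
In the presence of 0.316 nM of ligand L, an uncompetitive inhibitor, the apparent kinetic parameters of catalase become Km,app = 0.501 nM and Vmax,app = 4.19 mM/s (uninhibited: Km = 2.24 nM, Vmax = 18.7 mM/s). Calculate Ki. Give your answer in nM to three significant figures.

0.0913 nM

Uncompetitive: Vmax,app = Vmax/α (and Km,app = Km/α) with α = 1 + [I]/Ki.
α = Vmax/Vmax,app = 18.7/4.19 = 4.463.
Ki = [I]/(α − 1) = 0.316/3.463 = 0.0913 nM.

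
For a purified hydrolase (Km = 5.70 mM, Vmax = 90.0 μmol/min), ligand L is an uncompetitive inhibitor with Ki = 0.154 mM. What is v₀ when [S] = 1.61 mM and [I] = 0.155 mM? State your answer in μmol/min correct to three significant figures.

16.2 μmol/min

With α = 1 + [I]/Ki = 1 + 0.155/0.154 = 2.006, the uncompetitive rate law is v = (Vmax/α)·[S] / (Km/α + [S]).
v = (90.0/2.006)×1.61 / (5.70/2.006 + 1.61) = 72.22/4.451 = 16.2 μmol/min.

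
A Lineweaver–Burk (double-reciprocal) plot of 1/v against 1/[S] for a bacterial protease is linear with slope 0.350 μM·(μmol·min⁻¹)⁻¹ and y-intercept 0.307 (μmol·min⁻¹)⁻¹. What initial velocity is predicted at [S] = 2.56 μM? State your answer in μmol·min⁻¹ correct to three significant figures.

The y-intercept is 1/Vmax, so Vmax = 1/0.307 = 3.26 μmol·min⁻¹.
The slope is Km/Vmax, so Km = 0.350 × 3.26 = 1.14 μM.
Then v = 3.26 × 2.56/(1.14 + 2.56) = 2.25 μmol·min⁻¹.

2.25 μmol·min⁻¹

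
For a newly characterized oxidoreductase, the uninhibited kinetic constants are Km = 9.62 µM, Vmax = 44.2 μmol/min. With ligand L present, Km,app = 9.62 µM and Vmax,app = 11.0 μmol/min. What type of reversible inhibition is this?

Vmax decreases (44.2 → 11.0 μmol/min) while Km is unchanged — pure noncompetitive inhibition.

noncompetitive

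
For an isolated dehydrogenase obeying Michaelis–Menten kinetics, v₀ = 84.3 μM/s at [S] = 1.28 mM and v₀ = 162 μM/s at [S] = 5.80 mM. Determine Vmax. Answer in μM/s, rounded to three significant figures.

219 μM/s

In reciprocal form, 1/v = (Km/Vmax)·(1/[S]) + 1/Vmax. The two points give (1/[S], 1/v) = (0.7812, 0.01186) and (0.1724, 0.006173).
Slope = (0.01186 − 0.006173)/(0.7812 − 0.1724) = 0.009345; intercept = 0.01186 − 0.009345×0.7812 = 0.004562.
Vmax = 1/intercept = 219 μM/s; Km = slope × Vmax = 0.009345 × 219 = 2.05 mM.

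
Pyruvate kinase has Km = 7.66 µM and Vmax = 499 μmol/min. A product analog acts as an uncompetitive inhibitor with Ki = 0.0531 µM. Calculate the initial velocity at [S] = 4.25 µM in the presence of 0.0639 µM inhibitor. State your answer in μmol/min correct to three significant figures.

α = 1 + [I]/Ki = 1 + 0.0639/0.0531 = 2.203.
For an uncompetitive inhibitor, both parameters are divided by α, giving Vmax/α and Km/α: Km,app = 3.48 µM, Vmax,app = 226 μmol/min.
v = Vmax,app·[S]/(Km,app + [S]) = 226 × 4.25/(3.48 + 4.25) = 125 μmol/min.

125 μmol/min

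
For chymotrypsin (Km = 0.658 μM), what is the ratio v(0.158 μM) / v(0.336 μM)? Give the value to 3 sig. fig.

Since Vmax cancels, v₂/v₁ = [S]₂(Km+[S]₁) / [S]₁(Km+[S]₂).
= 0.158×(0.658+0.336) / (0.336×(0.658+0.158)) = 0.1571/0.2742 = 0.573.

0.573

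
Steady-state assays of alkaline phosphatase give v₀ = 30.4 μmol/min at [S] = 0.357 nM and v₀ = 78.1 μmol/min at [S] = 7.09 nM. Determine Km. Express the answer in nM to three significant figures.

0.643 nM

From v = Vmax[S]/(Km+[S]), each point gives Vmax = v(Km+[S])/[S].
Equating: 30.4(Km+0.357)/0.357 = 78.1(Km+7.09)/7.09.
85.15·Km + 30.4 = 11.02·Km + 78.1, so (85.15 − 11.02)·Km = 78.1 − 30.4.
Km = 47.70/74.14 = 0.643 nM; then Vmax = 30.4(0.643+0.357)/0.357 = 85.2 μmol/min.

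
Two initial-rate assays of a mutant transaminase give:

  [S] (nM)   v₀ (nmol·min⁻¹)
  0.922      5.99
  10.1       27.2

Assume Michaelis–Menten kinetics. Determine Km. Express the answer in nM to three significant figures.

5.58 nM

From v = Vmax[S]/(Km+[S]), each point gives Vmax = v(Km+[S])/[S].
Equating: 5.99(Km+0.922)/0.922 = 27.2(Km+10.1)/10.1.
6.497·Km + 5.99 = 2.693·Km + 27.2, so (6.497 − 2.693)·Km = 27.2 − 5.99.
Km = 21.21/3.804 = 5.58 nM; then Vmax = 5.99(5.58+0.922)/0.922 = 42.2 nmol·min⁻¹.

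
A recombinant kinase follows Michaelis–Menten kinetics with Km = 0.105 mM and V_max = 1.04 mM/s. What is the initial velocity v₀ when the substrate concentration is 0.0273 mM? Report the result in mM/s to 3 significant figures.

v = Vmax·[S]/(Km + [S]) = 1.04 × 0.0273 / (0.105 + 0.0273)
  = 0.02839 / 0.1323 = 0.215 mM/s.

0.215 mM/s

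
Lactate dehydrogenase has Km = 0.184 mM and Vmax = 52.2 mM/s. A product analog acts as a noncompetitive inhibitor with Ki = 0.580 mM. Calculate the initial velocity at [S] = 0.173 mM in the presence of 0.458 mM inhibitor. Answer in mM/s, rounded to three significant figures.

14.1 mM/s

With α = 1 + [I]/Ki = 1 + 0.458/0.580 = 1.790, the noncompetitive rate law is v = (Vmax/α)·[S] / (Km + [S]).
v = (52.2/1.790)×0.173 / (0.184 + 0.173) = 5.046/0.3570 = 14.1 mM/s.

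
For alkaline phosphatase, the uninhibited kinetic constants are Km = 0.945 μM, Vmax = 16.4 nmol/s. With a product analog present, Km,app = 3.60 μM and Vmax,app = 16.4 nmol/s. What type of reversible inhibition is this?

Km increases (0.945 → 3.60 μM) while Vmax is unchanged — the hallmark of competitive inhibition.

competitive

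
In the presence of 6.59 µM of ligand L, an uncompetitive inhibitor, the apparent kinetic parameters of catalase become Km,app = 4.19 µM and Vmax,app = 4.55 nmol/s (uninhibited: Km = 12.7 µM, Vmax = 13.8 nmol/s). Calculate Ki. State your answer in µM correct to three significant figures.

3.24 µM

Uncompetitive: Vmax,app = Vmax/α (and Km,app = Km/α) with α = 1 + [I]/Ki.
α = Vmax/Vmax,app = 13.8/4.55 = 3.033.
Since α = 1 + [I]/Ki, [I]/Ki = 3.033 − 1 = 2.033 and Ki = 6.59/2.033 = 3.24 µM.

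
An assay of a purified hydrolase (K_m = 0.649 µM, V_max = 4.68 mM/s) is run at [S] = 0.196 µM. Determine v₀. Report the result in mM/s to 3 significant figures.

[S]/(Km+[S]) = 0.196/0.8450 = 0.2320, the fractional saturation.
v = 0.2320 × Vmax = 0.2320 × 4.68 = 1.09 mM/s.

1.09 mM/s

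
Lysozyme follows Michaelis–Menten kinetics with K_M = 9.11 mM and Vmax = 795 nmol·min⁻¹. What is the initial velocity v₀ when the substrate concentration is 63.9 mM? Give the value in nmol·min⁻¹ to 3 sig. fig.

696 nmol·min⁻¹

[S]/(Km+[S]) = 63.9/73.01 = 0.8752, the fractional saturation.
v = 0.8752 × Vmax = 0.8752 × 795 = 696 nmol·min⁻¹.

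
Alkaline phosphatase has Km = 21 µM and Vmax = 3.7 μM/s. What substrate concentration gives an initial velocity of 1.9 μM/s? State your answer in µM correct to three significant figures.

The required fractional saturation is v/Vmax = 1.9/3.7 = 0.5135.
Then [S]/(Km+[S]) = 0.5135 ⇒ [S] = 21 × 0.5135/(1 − 0.5135) = 22.2 µM.

22.2 µM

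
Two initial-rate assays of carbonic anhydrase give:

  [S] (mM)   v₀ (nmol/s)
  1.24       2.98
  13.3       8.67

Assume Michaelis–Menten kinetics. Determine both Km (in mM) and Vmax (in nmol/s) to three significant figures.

Km = 3.25 mM; Vmax = 10.8 nmol/s

From v = Vmax[S]/(Km+[S]), each point gives Vmax = v(Km+[S])/[S].
Equating: 2.98(Km+1.24)/1.24 = 8.67(Km+13.3)/13.3.
2.403·Km + 2.98 = 0.6519·Km + 8.67, so (2.403 − 0.6519)·Km = 8.67 − 2.98.
Km = 5.690/1.751 = 3.25 mM; then Vmax = 2.98(3.25+1.24)/1.24 = 10.8 nmol/s.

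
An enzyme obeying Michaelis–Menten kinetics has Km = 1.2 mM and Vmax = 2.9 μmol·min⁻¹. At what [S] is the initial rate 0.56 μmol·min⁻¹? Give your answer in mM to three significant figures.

0.287 mM

Rearranging v = Vmax[S]/(Km+[S]) gives [S] = Km·v/(Vmax − v).
[S] = 1.2 × 0.56 / (2.9 − 0.56) = 0.6720/2.340 = 0.287 mM.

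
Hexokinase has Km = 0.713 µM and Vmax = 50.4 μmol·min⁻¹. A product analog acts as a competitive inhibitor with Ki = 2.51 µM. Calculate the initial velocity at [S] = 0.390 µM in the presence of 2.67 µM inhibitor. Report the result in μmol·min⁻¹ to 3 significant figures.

α = 1 + [I]/Ki = 1 + 2.67/2.51 = 2.064.
For a competitive inhibitor, Vmax is unchanged and the apparent Km becomes α·Km: Km,app = 1.47 µM, Vmax,app = 50.4 μmol·min⁻¹.
v = Vmax,app·[S]/(Km,app + [S]) = 50.4 × 0.390/(1.47 + 0.390) = 10.6 μmol·min⁻¹.

10.6 μmol·min⁻¹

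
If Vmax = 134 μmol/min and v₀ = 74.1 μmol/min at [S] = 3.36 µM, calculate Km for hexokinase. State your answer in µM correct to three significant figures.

From v = Vmax[S]/(Km+[S]), Km = [S](Vmax − v)/v.
Km = 3.36 × (134 − 74.1) / 74.1 = 201.3/74.1 = 2.72 µM.

2.72 µM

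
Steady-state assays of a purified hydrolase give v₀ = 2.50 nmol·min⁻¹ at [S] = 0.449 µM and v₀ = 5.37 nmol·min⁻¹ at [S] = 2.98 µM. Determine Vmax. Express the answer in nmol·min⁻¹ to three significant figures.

In reciprocal form, 1/v = (Km/Vmax)·(1/[S]) + 1/Vmax. The two points give (1/[S], 1/v) = (2.227, 0.4000) and (0.3356, 0.1862).
Slope = (0.4000 − 0.1862)/(2.227 − 0.3356) = 0.1130; intercept = 0.4000 − 0.1130×2.227 = 0.1483.
Vmax = 1/intercept = 6.74 nmol·min⁻¹; Km = slope × Vmax = 0.1130 × 6.74 = 0.762 µM.

6.74 nmol·min⁻¹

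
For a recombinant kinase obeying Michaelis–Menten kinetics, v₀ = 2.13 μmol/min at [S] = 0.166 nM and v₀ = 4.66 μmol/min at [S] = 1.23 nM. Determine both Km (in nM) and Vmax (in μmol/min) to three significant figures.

Km = 0.280 nM; Vmax = 5.72 μmol/min

In reciprocal form, 1/v = (Km/Vmax)·(1/[S]) + 1/Vmax. The two points give (1/[S], 1/v) = (6.024, 0.4695) and (0.8130, 0.2146).
Slope = (0.4695 − 0.2146)/(6.024 − 0.8130) = 0.04891; intercept = 0.4695 − 0.04891×6.024 = 0.1748.
Vmax = 1/intercept = 5.72 μmol/min; Km = slope × Vmax = 0.04891 × 5.72 = 0.280 nM.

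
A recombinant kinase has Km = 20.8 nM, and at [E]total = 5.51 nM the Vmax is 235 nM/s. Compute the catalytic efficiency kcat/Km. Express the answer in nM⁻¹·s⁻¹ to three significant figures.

2.05 nM⁻¹·s⁻¹

kcat = Vmax/[E]total = 235/5.51 = 42.6 s⁻¹.
kcat/Km = 42.6/20.8 = 2.05 nM⁻¹·s⁻¹.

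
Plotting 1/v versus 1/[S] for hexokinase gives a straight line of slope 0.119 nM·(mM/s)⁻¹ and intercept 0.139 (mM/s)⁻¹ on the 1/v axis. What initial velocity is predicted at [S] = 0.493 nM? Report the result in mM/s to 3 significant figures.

2.63 mM/s

The y-intercept is 1/Vmax, so Vmax = 1/0.139 = 7.19 mM/s.
The slope is Km/Vmax, so Km = 0.119 × 7.19 = 0.856 nM.
Then v = 7.19 × 0.493/(0.856 + 0.493) = 2.63 mM/s.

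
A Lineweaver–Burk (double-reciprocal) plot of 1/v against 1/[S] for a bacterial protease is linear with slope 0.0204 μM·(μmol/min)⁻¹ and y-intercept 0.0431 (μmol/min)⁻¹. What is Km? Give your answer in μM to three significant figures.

y-intercept = 1/Vmax ⇒ Vmax = 23.2 μmol/min; slope = Km/Vmax ⇒ Km = slope × Vmax.
Km = 0.0204 × 23.2 = 0.473 μM.

0.473 μM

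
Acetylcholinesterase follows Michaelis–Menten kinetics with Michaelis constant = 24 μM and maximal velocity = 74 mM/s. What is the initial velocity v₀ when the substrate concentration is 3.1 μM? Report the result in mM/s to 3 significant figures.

8.46 mM/s

v = Vmax·[S]/(Km + [S]) = 74 × 3.1 / (24 + 3.1)
  = 229.4 / 27.10 = 8.46 mM/s.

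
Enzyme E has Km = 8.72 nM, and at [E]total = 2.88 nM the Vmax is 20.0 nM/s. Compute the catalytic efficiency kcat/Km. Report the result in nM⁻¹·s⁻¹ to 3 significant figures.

0.796 nM⁻¹·s⁻¹

kcat = Vmax/[E]total = 20.0/2.88 = 6.94 s⁻¹.
kcat/Km = 6.94/8.72 = 0.796 nM⁻¹·s⁻¹.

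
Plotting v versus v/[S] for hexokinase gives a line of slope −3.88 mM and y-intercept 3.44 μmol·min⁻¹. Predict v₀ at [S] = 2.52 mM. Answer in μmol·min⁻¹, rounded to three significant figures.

In the Eadie–Hofstee form v = Vmax − Km·(v/[S]), the slope is −Km and the intercept is Vmax, so Km = 3.88 mM and Vmax = 3.44 μmol·min⁻¹.
v = 3.44 × 2.52/(3.88 + 2.52) = 1.35 μmol·min⁻¹.

1.35 μmol·min⁻¹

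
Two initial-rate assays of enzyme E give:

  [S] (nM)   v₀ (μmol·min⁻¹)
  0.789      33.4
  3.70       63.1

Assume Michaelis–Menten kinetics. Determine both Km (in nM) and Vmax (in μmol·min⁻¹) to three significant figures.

Km = 1.17 nM; Vmax = 83.1 μmol·min⁻¹

In reciprocal form, 1/v = (Km/Vmax)·(1/[S]) + 1/Vmax. The two points give (1/[S], 1/v) = (1.267, 0.02994) and (0.2703, 0.01585).
Slope = (0.02994 − 0.01585)/(1.267 − 0.2703) = 0.01413; intercept = 0.02994 − 0.01413×1.267 = 0.01203.
Vmax = 1/intercept = 83.1 μmol·min⁻¹; Km = slope × Vmax = 0.01413 × 83.1 = 1.17 nM.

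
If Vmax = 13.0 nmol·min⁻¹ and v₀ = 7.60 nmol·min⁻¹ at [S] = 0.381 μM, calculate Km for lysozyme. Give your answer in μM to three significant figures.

From v = Vmax[S]/(Km+[S]), Km = [S](Vmax − v)/v.
Km = 0.381 × (13.0 − 7.60) / 7.60 = 2.057/7.60 = 0.271 μM.

0.271 μM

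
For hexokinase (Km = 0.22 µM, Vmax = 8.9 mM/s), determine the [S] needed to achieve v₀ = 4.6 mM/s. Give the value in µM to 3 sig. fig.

The required fractional saturation is v/Vmax = 4.6/8.9 = 0.5169.
Then [S]/(Km+[S]) = 0.5169 ⇒ [S] = 0.22 × 0.5169/(1 − 0.5169) = 0.235 µM.

0.235 µM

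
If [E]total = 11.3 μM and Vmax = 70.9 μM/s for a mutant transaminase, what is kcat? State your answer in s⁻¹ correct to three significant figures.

6.27 s⁻¹

kcat = Vmax/[E]total = 70.9 μM/s / 11.3 μM = 6.27 s⁻¹.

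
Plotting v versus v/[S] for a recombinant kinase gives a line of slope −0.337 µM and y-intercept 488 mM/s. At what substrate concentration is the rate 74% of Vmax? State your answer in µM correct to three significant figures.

0.959 µM

The Eadie–Hofstee slope gives Km = 0.337 µM (slope = −Km).
v/Vmax = [S]/(Km+[S]) = 0.74 ⇒ [S] = Km·0.74/(1−0.74) = 0.337 × 2.846 = 0.959 µM.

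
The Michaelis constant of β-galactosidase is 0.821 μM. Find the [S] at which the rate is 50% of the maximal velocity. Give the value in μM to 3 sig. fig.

v/Vmax = [S]/(Km+[S]) = 0.5, so [S] = Km·0.5/(1 − 0.5) = 0.821 × 1.000.
[S] = 0.821 μM.

0.821 μM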